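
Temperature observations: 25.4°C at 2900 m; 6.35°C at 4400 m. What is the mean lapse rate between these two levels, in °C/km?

12.7°C/km

Γ = −ΔT/Δz = (25.4 − 6.35) / (4400 − 2900) m
  = 19.05°C / 1.5 km = 12.7°C/km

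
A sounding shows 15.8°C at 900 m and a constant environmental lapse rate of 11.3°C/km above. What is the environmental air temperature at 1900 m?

4.5°C

900–1900 m, environmental: Δz = 1 km ⇒ ΔT = -11.3°C; T = 4.5°C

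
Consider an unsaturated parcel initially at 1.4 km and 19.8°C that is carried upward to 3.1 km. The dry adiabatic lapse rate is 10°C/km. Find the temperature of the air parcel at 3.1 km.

2.8°C

Dry adiabatic to 3100 m: -10 × 1.7 km = -17°C, so T = 2.8°C.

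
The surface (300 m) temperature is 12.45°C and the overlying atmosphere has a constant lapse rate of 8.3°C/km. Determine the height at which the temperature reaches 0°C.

Height above start = (12.45 − 0) / 8.3 = 1.5 km
Altitude = 300 m + 1500 m = 1800 m

1800 m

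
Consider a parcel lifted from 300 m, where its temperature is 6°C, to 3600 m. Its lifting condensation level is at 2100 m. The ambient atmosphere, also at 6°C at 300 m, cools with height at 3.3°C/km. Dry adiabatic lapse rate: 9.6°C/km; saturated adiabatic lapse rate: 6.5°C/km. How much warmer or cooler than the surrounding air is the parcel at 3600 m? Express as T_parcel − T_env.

-16.14°C (parcel cooler than environment)

Parcel:
  Dry to 2100 m: -9.6 × 1.8 km = -17.28°C, so T = -11.28°C.
  Saturated to 3600 m: -6.5 × 1.5 km = -9.75°C, so T = -21.03°C.
Environment:
  Environment to 3600 m: -3.3 × 3.3 km = -10.89°C, so T = -4.89°C.
T_parcel − T_env = -21.03 − (-4.89) = -16.14°C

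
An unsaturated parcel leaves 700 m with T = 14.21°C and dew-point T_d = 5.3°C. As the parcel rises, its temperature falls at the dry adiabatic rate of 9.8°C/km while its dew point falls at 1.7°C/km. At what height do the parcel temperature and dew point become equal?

1800 m

T and T_d converge at 9.8 − 1.7 = 8.1°C per km
Height above start = (14.21 − 5.3) / 8.1 = 1.1 km
LCL altitude = 700 m + 1100 m = 1800 m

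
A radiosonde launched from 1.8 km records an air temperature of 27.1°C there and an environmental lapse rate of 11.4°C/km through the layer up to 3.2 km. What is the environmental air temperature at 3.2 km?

1800 → 3200 m (environmental, 11.4°C/km): ΔT = -11.4 × 1.4 = -15.96°C → T = 11.14°C

11.14°C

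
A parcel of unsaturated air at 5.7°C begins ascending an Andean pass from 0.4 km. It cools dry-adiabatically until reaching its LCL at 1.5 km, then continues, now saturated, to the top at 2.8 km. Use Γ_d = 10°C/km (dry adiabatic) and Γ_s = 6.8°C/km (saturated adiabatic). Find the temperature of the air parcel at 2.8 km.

-14.14°C

Dry to 1500 m: -10 × 1.1 km = -11°C, so T = -5.3°C.
Saturated to 2800 m: -6.8 × 1.3 km = -8.84°C, so T = -14.14°C.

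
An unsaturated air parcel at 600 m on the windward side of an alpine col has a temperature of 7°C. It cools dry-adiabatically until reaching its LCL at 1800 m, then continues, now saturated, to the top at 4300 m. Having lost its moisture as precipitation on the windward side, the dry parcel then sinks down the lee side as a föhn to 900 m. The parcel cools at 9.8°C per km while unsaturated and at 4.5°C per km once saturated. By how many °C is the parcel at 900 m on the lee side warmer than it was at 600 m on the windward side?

From 600 m to 1800 m (dry): cools by 9.8 × 1.2 = 11.76°C, giving -4.76°C.
From 1800 m to 4300 m (saturated): cools by 4.5 × 2.5 = 11.25°C, giving -16.01°C.
From 4300 m to 900 m (dry descent): warms by 9.8 × 3.4 = 33.32°C, giving 17.31°C.
Net change vs windward start: 17.31 − 7 = +10.31°C

+10.31°C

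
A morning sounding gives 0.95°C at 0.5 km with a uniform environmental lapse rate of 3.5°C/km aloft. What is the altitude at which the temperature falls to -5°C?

2.2 km

Height above start = (0.95 − (-5)) / 3.5 = 1.7 km
Altitude = 500 m + 1700 m = 2200 m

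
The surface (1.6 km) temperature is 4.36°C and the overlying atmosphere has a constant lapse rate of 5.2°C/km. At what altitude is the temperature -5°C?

3.4 km

Height above start = (4.36 − (-5)) / 5.2 = 1.8 km
Altitude = 1600 m + 1800 m = 3400 m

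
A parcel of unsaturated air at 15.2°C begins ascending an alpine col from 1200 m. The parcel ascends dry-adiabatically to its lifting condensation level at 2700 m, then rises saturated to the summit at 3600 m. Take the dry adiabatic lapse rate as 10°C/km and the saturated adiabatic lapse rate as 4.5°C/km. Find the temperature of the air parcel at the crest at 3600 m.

-3.85°C

1200–2700 m, dry: Δz = 1.5 km ⇒ ΔT = -15°C; T = 0.2°C
2700–3600 m, saturated: Δz = 0.9 km ⇒ ΔT = -4.05°C; T = -3.85°C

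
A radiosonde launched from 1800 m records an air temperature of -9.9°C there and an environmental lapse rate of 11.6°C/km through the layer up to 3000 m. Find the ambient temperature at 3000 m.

-23.82°C

1800–3000 m, environmental: Δz = 1.2 km ⇒ ΔT = -13.92°C; T = -23.82°C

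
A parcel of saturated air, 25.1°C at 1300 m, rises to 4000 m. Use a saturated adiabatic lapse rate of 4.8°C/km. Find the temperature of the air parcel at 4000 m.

1300–4000 m, saturated adiabatic: Δz = 2.7 km ⇒ ΔT = -12.96°C; T = 12.14°C

12.14°C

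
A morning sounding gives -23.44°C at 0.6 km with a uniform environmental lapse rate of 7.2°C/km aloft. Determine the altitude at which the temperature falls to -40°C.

Height above start = (-23.44 − (-40)) / 7.2 = 2.3 km
Altitude = 600 m + 2300 m = 2900 m

2.9 km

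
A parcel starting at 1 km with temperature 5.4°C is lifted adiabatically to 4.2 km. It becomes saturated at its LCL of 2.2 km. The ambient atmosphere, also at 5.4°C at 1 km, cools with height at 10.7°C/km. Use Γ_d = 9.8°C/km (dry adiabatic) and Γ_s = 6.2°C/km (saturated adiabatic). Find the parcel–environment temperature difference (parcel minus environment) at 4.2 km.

+10.08°C (parcel warmer than environment)

Parcel:
  1000–2200 m, dry: Δz = 1.2 km ⇒ ΔT = -11.76°C; T = -6.36°C
  2200–4200 m, saturated: Δz = 2 km ⇒ ΔT = -12.4°C; T = -18.76°C
Environment:
  1000–4200 m, environment: Δz = 3.2 km ⇒ ΔT = -34.24°C; T = -28.84°C
T_parcel − T_env = -18.76 − (-28.84) = +10.08°C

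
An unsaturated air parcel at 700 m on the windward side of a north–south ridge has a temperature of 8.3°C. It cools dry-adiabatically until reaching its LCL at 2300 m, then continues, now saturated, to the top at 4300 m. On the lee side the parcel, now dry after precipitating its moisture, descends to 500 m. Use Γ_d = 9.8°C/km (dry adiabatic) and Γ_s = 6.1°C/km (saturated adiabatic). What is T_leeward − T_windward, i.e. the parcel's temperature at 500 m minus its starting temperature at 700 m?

From 700 m to 2300 m (dry): cools by 9.8 × 1.6 = 15.68°C, giving -7.38°C.
From 2300 m to 4300 m (saturated): cools by 6.1 × 2 = 12.2°C, giving -19.58°C.
From 4300 m to 500 m (dry descent): warms by 9.8 × 3.8 = 37.24°C, giving 17.66°C.
Net change vs windward start: 17.66 − 8.3 = +9.36°C

+9.36°C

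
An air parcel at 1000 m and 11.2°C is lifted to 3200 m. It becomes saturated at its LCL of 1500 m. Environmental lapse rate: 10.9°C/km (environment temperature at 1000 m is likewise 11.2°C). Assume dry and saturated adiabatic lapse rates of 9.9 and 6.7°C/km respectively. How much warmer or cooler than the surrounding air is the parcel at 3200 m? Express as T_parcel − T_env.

Parcel:
  From 1000 m to 1500 m (dry): cools by 9.9 × 0.5 = 4.95°C, giving 6.25°C.
  From 1500 m to 3200 m (saturated): cools by 6.7 × 1.7 = 11.39°C, giving -5.14°C.
Environment:
  From 1000 m to 3200 m (environment): cools by 10.9 × 2.2 = 23.98°C, giving -12.78°C.
T_parcel − T_env = -5.14 − (-12.78) = +7.64°C

+7.64°C (parcel warmer than environment)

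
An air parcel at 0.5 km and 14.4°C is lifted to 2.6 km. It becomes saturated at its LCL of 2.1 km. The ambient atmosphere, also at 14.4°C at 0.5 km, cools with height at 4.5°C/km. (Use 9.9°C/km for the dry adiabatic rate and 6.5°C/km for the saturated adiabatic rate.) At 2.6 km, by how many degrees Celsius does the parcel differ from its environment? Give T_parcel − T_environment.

Parcel:
  From 500 m to 2100 m (dry): cools by 9.9 × 1.6 = 15.84°C, giving -1.44°C.
  From 2100 m to 2600 m (saturated): cools by 6.5 × 0.5 = 3.25°C, giving -4.69°C.
Environment:
  From 500 m to 2600 m (environment): cools by 4.5 × 2.1 = 9.45°C, giving 4.95°C.
T_parcel − T_env = -4.69 − 4.95 = -9.64°C

-9.64°C (parcel cooler than environment)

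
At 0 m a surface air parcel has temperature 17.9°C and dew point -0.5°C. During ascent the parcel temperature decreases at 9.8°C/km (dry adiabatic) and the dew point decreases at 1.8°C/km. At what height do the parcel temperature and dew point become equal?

2300 m

T and T_d converge at 9.8 − 1.8 = 8°C per km
Height above start = (17.9 − (-0.5)) / 8 = 2.3 km
LCL altitude = 0 m + 2300 m = 2300 m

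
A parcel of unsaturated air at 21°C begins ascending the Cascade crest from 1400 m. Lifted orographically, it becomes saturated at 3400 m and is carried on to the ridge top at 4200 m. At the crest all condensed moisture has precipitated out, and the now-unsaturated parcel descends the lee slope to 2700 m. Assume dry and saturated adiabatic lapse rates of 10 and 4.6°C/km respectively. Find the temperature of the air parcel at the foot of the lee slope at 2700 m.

Dry to 3400 m: -10 × 2 km = -20°C, so T = 1°C.
Saturated to 4200 m: -4.6 × 0.8 km = -3.68°C, so T = -2.68°C.
Dry descent to 2700 m: +10 × 1.5 km = +15°C, so T = 12.32°C.

12.32°C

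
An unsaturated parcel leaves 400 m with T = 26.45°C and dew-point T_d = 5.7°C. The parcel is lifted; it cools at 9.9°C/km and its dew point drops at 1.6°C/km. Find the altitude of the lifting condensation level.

T and T_d converge at 9.9 − 1.6 = 8.3°C per km
Height above start = (26.45 − 5.7) / 8.3 = 2.5 km
LCL altitude = 400 m + 2500 m = 2900 m

2900 m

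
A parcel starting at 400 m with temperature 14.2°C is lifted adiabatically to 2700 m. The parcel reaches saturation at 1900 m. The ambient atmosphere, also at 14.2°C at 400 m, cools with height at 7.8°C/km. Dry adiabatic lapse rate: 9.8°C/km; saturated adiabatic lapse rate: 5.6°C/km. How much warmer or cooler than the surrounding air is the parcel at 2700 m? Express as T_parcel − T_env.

-1.24°C (parcel cooler than environment)

Parcel:
  400 → 1900 m (dry, 9.8°C/km): ΔT = -9.8 × 1.5 = -14.7°C → T = -0.5°C
  1900 → 2700 m (saturated, 5.6°C/km): ΔT = -5.6 × 0.8 = -4.48°C → T = -4.98°C
Environment:
  400 → 2700 m (environment, 7.8°C/km): ΔT = -7.8 × 2.3 = -17.94°C → T = -3.74°C
T_parcel − T_env = -4.98 − (-3.74) = -1.24°C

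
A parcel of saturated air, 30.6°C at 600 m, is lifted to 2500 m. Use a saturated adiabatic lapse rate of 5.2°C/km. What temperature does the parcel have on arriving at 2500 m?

20.72°C

From 600 m to 2500 m (saturated adiabatic): cools by 5.2 × 1.9 = 9.88°C, giving 20.72°C.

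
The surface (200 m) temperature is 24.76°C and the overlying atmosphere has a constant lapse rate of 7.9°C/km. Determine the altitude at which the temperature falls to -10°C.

4600 m

Height above start = (24.76 − (-10)) / 7.9 = 4.4 km
Altitude = 200 m + 4400 m = 4600 m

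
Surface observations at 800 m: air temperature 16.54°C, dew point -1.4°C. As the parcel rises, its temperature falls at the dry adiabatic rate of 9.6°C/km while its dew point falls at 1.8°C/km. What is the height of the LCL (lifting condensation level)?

3100 m

T and T_d converge at 9.6 − 1.8 = 7.8°C per km
Height above start = (16.54 − (-1.4)) / 7.8 = 2.3 km
LCL altitude = 800 m + 2300 m = 3100 m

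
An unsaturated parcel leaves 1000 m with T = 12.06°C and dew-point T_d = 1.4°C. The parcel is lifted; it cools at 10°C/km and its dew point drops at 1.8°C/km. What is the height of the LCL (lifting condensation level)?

T and T_d converge at 10 − 1.8 = 8.2°C per km
Height above start = (12.06 − 1.4) / 8.2 = 1.3 km
LCL altitude = 1000 m + 1300 m = 2300 m

2300 m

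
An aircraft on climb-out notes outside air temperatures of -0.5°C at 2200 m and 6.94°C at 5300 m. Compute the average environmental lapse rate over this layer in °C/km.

-2.4°C/km

Γ = −ΔT/Δz = (-0.5 − 6.94) / (5300 − 2200) m
  = -7.44°C / 3.1 km = -2.4°C/km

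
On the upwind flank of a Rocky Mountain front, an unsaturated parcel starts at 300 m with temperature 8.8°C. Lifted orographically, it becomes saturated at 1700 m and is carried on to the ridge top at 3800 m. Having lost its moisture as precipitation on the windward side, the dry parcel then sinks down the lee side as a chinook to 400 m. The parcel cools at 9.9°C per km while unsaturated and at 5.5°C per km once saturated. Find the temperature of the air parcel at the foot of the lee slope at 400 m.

17.05°C

Dry to 1700 m: -9.9 × 1.4 km = -13.86°C, so T = -5.06°C.
Saturated to 3800 m: -5.5 × 2.1 km = -11.55°C, so T = -16.61°C.
Dry descent to 400 m: +9.9 × 3.4 km = +33.66°C, so T = 17.05°C.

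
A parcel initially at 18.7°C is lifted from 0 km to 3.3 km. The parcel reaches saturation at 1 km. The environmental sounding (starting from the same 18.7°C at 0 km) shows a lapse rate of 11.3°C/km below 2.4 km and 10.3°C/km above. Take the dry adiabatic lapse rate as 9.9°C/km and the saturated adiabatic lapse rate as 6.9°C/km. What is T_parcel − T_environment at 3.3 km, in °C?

Parcel:
  Dry to 1000 m: -9.9 × 1 km = -9.9°C, so T = 8.8°C.
  Saturated to 3300 m: -6.9 × 2.3 km = -15.87°C, so T = -7.07°C.
Environment:
  Environment, lower layer to 2400 m: -11.3 × 2.4 km = -27.12°C, so T = -8.42°C.
  Environment, upper layer to 3300 m: -10.3 × 0.9 km = -9.27°C, so T = -17.69°C.
T_parcel − T_env = -7.07 − (-17.69) = +10.62°C

+10.62°C (parcel warmer than environment)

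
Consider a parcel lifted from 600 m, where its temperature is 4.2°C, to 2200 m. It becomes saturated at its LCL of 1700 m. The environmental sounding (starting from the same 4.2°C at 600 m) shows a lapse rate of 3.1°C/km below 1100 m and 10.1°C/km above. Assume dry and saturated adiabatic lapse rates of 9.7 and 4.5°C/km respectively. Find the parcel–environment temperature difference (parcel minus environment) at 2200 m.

Parcel:
  600–1700 m, dry: Δz = 1.1 km ⇒ ΔT = -10.67°C; T = -6.47°C
  1700–2200 m, saturated: Δz = 0.5 km ⇒ ΔT = -2.25°C; T = -8.72°C
Environment:
  600–1100 m, environment, lower layer: Δz = 0.5 km ⇒ ΔT = -1.55°C; T = 2.65°C
  1100–2200 m, environment, upper layer: Δz = 1.1 km ⇒ ΔT = -11.11°C; T = -8.46°C
T_parcel − T_env = -8.72 − (-8.46) = -0.26°C

-0.26°C (parcel cooler than environment)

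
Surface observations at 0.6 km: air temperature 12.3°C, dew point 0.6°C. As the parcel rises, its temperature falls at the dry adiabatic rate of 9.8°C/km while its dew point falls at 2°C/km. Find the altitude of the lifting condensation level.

2.1 km

T and T_d converge at 9.8 − 2 = 7.8°C per km
Height above start = (12.3 − 0.6) / 7.8 = 1.5 km
LCL altitude = 600 m + 1500 m = 2100 m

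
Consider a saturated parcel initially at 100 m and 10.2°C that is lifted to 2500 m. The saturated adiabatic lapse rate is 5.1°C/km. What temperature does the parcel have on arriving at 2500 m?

-2.04°C

100–2500 m, saturated adiabatic: Δz = 2.4 km ⇒ ΔT = -12.24°C; T = -2.04°C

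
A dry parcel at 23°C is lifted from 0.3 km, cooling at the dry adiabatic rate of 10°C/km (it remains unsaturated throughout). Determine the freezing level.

2.6 km

Height above start = (23 − 0) / 10 = 2.3 km
Altitude = 300 m + 2300 m = 2600 m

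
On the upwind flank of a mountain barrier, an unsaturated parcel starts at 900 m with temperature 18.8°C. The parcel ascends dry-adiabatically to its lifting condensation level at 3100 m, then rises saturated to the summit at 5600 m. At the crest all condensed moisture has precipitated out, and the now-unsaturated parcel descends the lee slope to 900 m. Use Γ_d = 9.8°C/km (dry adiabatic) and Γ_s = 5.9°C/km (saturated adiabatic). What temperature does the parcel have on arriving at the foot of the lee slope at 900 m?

From 900 m to 3100 m (dry): cools by 9.8 × 2.2 = 21.56°C, giving -2.76°C.
From 3100 m to 5600 m (saturated): cools by 5.9 × 2.5 = 14.75°C, giving -17.51°C.
From 5600 m to 900 m (dry descent): warms by 9.8 × 4.7 = 46.06°C, giving 28.55°C.

28.55°C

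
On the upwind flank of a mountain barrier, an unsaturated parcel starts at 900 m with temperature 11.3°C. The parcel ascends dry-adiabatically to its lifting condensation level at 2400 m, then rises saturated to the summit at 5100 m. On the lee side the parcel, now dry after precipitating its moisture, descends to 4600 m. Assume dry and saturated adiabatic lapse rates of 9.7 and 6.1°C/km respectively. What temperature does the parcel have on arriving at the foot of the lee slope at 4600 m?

Dry to 2400 m: -9.7 × 1.5 km = -14.55°C, so T = -3.25°C.
Saturated to 5100 m: -6.1 × 2.7 km = -16.47°C, so T = -19.72°C.
Dry descent to 4600 m: +9.7 × 0.5 km = +4.85°C, so T = -14.87°C.

-14.87°C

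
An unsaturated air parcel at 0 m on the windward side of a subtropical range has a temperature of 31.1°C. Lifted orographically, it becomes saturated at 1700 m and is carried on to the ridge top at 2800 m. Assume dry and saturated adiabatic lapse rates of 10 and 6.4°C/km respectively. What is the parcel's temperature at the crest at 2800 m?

7.06°C

Dry to 1700 m: -10 × 1.7 km = -17°C, so T = 14.1°C.
Saturated to 2800 m: -6.4 × 1.1 km = -7.04°C, so T = 7.06°C.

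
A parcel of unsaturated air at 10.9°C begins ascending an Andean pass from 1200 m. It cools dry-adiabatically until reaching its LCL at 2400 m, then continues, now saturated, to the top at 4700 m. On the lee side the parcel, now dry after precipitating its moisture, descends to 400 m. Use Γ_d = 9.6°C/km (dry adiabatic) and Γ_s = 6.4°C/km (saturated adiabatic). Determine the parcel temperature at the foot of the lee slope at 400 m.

25.94°C

Dry to 2400 m: -9.6 × 1.2 km = -11.52°C, so T = -0.62°C.
Saturated to 4700 m: -6.4 × 2.3 km = -14.72°C, so T = -15.34°C.
Dry descent to 400 m: +9.6 × 4.3 km = +41.28°C, so T = 25.94°C.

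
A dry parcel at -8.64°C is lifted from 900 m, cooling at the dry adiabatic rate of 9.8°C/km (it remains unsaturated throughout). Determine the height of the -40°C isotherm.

4100 m

Height above start = (-8.64 − (-40)) / 9.8 = 3.2 km
Altitude = 900 m + 3200 m = 4100 m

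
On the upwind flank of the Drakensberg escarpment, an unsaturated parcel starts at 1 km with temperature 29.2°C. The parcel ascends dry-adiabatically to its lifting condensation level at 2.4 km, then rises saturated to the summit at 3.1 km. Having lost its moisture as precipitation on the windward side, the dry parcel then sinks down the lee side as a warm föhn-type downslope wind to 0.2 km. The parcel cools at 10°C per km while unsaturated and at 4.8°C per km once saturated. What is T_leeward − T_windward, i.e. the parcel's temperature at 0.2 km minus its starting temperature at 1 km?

1000–2400 m, dry: Δz = 1.4 km ⇒ ΔT = -14°C; T = 15.2°C
2400–3100 m, saturated: Δz = 0.7 km ⇒ ΔT = -3.36°C; T = 11.84°C
3100–200 m, dry descent: Δz = 2.9 km ⇒ ΔT = +29°C; T = 40.84°C
Net change vs windward start: 40.84 − 29.2 = +11.64°C

+11.64°C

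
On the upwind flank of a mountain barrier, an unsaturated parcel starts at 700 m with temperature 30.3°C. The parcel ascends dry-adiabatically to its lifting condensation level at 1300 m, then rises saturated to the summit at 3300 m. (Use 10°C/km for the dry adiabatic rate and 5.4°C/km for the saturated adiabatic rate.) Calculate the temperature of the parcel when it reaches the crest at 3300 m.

13.5°C

Dry to 1300 m: -10 × 0.6 km = -6°C, so T = 24.3°C.
Saturated to 3300 m: -5.4 × 2 km = -10.8°C, so T = 13.5°C.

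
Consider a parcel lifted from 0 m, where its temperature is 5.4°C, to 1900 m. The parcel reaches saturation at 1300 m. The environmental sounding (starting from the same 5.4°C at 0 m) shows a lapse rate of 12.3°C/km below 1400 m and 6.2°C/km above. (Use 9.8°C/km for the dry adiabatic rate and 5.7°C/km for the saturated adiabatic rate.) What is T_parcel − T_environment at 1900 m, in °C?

Parcel:
  Dry to 1300 m: -9.8 × 1.3 km = -12.74°C, so T = -7.34°C.
  Saturated to 1900 m: -5.7 × 0.6 km = -3.42°C, so T = -10.76°C.
Environment:
  Environment, lower layer to 1400 m: -12.3 × 1.4 km = -17.22°C, so T = -11.82°C.
  Environment, upper layer to 1900 m: -6.2 × 0.5 km = -3.1°C, so T = -14.92°C.
T_parcel − T_env = -10.76 − (-14.92) = +4.16°C

+4.16°C (parcel warmer than environment)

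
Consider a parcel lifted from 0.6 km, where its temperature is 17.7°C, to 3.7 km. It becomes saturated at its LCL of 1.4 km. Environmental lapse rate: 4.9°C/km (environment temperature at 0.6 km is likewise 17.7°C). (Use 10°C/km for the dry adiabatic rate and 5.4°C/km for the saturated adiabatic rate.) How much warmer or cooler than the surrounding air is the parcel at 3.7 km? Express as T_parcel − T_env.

-5.23°C (parcel cooler than environment)

Parcel:
  Dry to 1400 m: -10 × 0.8 km = -8°C, so T = 9.7°C.
  Saturated to 3700 m: -5.4 × 2.3 km = -12.42°C, so T = -2.72°C.
Environment:
  Environment to 3700 m: -4.9 × 3.1 km = -15.19°C, so T = 2.51°C.
T_parcel − T_env = -2.72 − 2.51 = -5.23°C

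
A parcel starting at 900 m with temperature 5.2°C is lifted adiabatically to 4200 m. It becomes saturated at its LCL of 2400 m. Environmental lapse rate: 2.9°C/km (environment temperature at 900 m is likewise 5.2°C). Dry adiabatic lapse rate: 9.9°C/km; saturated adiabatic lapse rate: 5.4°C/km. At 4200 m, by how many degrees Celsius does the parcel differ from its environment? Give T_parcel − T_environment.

Parcel:
  From 900 m to 2400 m (dry): cools by 9.9 × 1.5 = 14.85°C, giving -9.65°C.
  From 2400 m to 4200 m (saturated): cools by 5.4 × 1.8 = 9.72°C, giving -19.37°C.
Environment:
  From 900 m to 4200 m (environment): cools by 2.9 × 3.3 = 9.57°C, giving -4.37°C.
T_parcel − T_env = -19.37 − (-4.37) = -15°C

-15°C (parcel cooler than environment)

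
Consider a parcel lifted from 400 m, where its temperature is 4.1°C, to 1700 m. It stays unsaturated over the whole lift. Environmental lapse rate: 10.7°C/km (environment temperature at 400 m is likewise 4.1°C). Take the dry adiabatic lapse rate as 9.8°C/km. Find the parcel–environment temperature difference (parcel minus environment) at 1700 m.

+1.17°C (parcel warmer than environment)

Parcel:
  400–1700 m, dry: Δz = 1.3 km ⇒ ΔT = -12.74°C; T = -8.64°C
Environment:
  400–1700 m, environment: Δz = 1.3 km ⇒ ΔT = -13.91°C; T = -9.81°C
T_parcel − T_env = -8.64 − (-9.81) = +1.17°C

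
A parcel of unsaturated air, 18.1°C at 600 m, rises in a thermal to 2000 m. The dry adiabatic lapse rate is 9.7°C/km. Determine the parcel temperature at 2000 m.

4.52°C

From 600 m to 2000 m (dry adiabatic): cools by 9.7 × 1.4 = 13.58°C, giving 4.52°C.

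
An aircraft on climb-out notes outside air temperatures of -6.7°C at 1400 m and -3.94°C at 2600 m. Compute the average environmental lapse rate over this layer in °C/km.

Γ = −ΔT/Δz = (-6.7 − (-3.94)) / (2600 − 1400) m
  = -2.76°C / 1.2 km = -2.3°C/km

-2.3°C/km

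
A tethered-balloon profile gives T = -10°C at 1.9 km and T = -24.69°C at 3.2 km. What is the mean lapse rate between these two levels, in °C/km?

Γ = −ΔT/Δz = (-10 − (-24.69)) / (3200 − 1900) m
  = 14.69°C / 1.3 km = 11.3°C/km

11.3°C/km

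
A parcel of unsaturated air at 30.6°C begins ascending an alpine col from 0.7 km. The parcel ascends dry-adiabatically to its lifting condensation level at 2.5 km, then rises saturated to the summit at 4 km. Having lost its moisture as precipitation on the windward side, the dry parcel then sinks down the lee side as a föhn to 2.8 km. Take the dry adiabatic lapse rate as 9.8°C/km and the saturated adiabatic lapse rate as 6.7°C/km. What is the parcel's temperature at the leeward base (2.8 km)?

14.67°C

700 → 2500 m (dry, 9.8°C/km): ΔT = -9.8 × 1.8 = -17.64°C → T = 12.96°C
2500 → 4000 m (saturated, 6.7°C/km): ΔT = -6.7 × 1.5 = -10.05°C → T = 2.91°C
4000 → 2800 m (dry descent, 9.8°C/km): ΔT = +9.8 × 1.2 = +11.76°C → T = 14.67°C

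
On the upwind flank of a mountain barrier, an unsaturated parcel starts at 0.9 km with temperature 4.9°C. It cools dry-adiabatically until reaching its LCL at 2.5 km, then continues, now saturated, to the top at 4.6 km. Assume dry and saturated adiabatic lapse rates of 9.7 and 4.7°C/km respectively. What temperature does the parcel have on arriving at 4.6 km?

-20.49°C

900–2500 m, dry: Δz = 1.6 km ⇒ ΔT = -15.52°C; T = -10.62°C
2500–4600 m, saturated: Δz = 2.1 km ⇒ ΔT = -9.87°C; T = -20.49°C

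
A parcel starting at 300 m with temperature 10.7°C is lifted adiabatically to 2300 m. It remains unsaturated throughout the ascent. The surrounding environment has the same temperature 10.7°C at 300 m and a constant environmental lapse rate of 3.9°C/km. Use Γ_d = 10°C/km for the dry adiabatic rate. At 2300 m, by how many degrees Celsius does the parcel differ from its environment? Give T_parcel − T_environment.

-12.2°C (parcel cooler than environment)

Parcel:
  From 300 m to 2300 m (dry): cools by 10 × 2 = 20°C, giving -9.3°C.
Environment:
  From 300 m to 2300 m (environment): cools by 3.9 × 2 = 7.8°C, giving 2.9°C.
T_parcel − T_env = -9.3 − 2.9 = -12.2°C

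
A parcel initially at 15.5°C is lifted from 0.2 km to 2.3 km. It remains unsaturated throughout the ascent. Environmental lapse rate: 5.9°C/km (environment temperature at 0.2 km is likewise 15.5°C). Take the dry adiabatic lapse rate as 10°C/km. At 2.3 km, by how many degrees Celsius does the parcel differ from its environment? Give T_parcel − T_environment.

-8.61°C (parcel cooler than environment)

Parcel:
  200–2300 m, dry: Δz = 2.1 km ⇒ ΔT = -21°C; T = -5.5°C
Environment:
  200–2300 m, environment: Δz = 2.1 km ⇒ ΔT = -12.39°C; T = 3.11°C
T_parcel − T_env = -5.5 − 3.11 = -8.61°C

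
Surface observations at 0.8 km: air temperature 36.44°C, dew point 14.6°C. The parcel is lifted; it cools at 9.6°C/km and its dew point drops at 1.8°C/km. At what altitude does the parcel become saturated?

T and T_d converge at 9.6 − 1.8 = 7.8°C per km
Height above start = (36.44 − 14.6) / 7.8 = 2.8 km
LCL altitude = 800 m + 2800 m = 3600 m

3.6 km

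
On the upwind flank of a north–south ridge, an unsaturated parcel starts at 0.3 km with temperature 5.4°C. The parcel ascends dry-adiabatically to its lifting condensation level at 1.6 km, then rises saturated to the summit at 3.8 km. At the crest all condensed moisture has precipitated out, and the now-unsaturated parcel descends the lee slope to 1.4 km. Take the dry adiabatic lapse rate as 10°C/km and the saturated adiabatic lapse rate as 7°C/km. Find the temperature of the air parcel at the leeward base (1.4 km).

Dry to 1600 m: -10 × 1.3 km = -13°C, so T = -7.6°C.
Saturated to 3800 m: -7 × 2.2 km = -15.4°C, so T = -23°C.
Dry descent to 1400 m: +10 × 2.4 km = +24°C, so T = 1°C.

1°C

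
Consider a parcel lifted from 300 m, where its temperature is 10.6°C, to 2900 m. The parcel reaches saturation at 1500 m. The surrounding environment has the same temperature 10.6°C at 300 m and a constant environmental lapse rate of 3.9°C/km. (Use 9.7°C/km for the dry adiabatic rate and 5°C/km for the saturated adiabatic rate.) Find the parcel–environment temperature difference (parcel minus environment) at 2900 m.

-8.5°C (parcel cooler than environment)

Parcel:
  From 300 m to 1500 m (dry): cools by 9.7 × 1.2 = 11.64°C, giving -1.04°C.
  From 1500 m to 2900 m (saturated): cools by 5 × 1.4 = 7°C, giving -8.04°C.
Environment:
  From 300 m to 2900 m (environment): cools by 3.9 × 2.6 = 10.14°C, giving 0.46°C.
T_parcel − T_env = -8.04 − 0.46 = -8.5°C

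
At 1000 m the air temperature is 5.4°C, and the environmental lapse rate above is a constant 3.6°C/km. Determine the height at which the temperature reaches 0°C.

Height above start = (5.4 − 0) / 3.6 = 1.5 km
Altitude = 1000 m + 1500 m = 2500 m

2500 m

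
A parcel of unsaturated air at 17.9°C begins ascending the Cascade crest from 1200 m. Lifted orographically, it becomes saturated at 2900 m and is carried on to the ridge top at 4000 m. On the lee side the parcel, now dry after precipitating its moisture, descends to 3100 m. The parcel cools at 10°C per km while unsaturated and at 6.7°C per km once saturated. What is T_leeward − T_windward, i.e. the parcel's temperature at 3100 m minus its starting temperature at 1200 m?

Dry to 2900 m: -10 × 1.7 km = -17°C, so T = 0.9°C.
Saturated to 4000 m: -6.7 × 1.1 km = -7.37°C, so T = -6.47°C.
Dry descent to 3100 m: +10 × 0.9 km = +9°C, so T = 2.53°C.
Net change vs windward start: 2.53 − 17.9 = -15.37°C

-15.37°C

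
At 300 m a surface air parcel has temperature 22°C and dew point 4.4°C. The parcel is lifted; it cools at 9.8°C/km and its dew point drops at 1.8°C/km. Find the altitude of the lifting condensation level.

T and T_d converge at 9.8 − 1.8 = 8°C per km
Height above start = (22 − 4.4) / 8 = 2.2 km
LCL altitude = 300 m + 2200 m = 2500 m

2500 m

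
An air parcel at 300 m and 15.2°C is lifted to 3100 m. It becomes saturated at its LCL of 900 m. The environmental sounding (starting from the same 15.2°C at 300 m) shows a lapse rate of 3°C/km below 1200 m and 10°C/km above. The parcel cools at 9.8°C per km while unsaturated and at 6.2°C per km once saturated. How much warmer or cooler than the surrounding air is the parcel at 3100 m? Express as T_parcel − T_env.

Parcel:
  300–900 m, dry: Δz = 0.6 km ⇒ ΔT = -5.88°C; T = 9.32°C
  900–3100 m, saturated: Δz = 2.2 km ⇒ ΔT = -13.64°C; T = -4.32°C
Environment:
  300–1200 m, environment, lower layer: Δz = 0.9 km ⇒ ΔT = -2.7°C; T = 12.5°C
  1200–3100 m, environment, upper layer: Δz = 1.9 km ⇒ ΔT = -19°C; T = -6.5°C
T_parcel − T_env = -4.32 − (-6.5) = +2.18°C

+2.18°C (parcel warmer than environment)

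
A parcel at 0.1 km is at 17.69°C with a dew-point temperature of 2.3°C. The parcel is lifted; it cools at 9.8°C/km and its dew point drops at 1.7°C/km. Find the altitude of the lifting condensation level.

2 km

T and T_d converge at 9.8 − 1.7 = 8.1°C per km
Height above start = (17.69 − 2.3) / 8.1 = 1.9 km
LCL altitude = 100 m + 1900 m = 2000 m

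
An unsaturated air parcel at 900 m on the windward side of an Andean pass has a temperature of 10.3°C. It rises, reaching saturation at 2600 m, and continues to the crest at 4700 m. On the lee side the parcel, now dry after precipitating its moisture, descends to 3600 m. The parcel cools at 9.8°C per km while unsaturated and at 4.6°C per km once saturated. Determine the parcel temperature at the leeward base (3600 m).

From 900 m to 2600 m (dry): cools by 9.8 × 1.7 = 16.66°C, giving -6.36°C.
From 2600 m to 4700 m (saturated): cools by 4.6 × 2.1 = 9.66°C, giving -16.02°C.
From 4700 m to 3600 m (dry descent): warms by 9.8 × 1.1 = 10.78°C, giving -5.24°C.

-5.24°C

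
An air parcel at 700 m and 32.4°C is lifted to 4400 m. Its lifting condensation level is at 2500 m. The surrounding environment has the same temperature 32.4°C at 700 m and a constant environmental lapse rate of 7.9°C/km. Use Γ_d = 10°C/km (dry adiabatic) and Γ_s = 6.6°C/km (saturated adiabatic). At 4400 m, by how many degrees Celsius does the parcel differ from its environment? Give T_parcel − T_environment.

-1.31°C (parcel cooler than environment)

Parcel:
  700–2500 m, dry: Δz = 1.8 km ⇒ ΔT = -18°C; T = 14.4°C
  2500–4400 m, saturated: Δz = 1.9 km ⇒ ΔT = -12.54°C; T = 1.86°C
Environment:
  700–4400 m, environment: Δz = 3.7 km ⇒ ΔT = -29.23°C; T = 3.17°C
T_parcel − T_env = 1.86 − 3.17 = -1.31°C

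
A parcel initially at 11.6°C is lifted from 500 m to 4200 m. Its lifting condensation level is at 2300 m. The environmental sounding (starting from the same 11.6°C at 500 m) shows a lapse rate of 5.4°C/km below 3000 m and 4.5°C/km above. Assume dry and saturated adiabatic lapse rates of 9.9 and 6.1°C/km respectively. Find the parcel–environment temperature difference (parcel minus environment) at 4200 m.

-10.51°C (parcel cooler than environment)

Parcel:
  500–2300 m, dry: Δz = 1.8 km ⇒ ΔT = -17.82°C; T = -6.22°C
  2300–4200 m, saturated: Δz = 1.9 km ⇒ ΔT = -11.59°C; T = -17.81°C
Environment:
  500–3000 m, environment, lower layer: Δz = 2.5 km ⇒ ΔT = -13.5°C; T = -1.9°C
  3000–4200 m, environment, upper layer: Δz = 1.2 km ⇒ ΔT = -5.4°C; T = -7.3°C
T_parcel − T_env = -17.81 − (-7.3) = -10.51°C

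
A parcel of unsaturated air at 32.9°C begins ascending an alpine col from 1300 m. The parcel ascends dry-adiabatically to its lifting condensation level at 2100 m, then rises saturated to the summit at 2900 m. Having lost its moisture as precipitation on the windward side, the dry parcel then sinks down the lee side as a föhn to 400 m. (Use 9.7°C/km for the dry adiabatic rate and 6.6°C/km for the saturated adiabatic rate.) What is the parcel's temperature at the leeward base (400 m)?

From 1300 m to 2100 m (dry): cools by 9.7 × 0.8 = 7.76°C, giving 25.14°C.
From 2100 m to 2900 m (saturated): cools by 6.6 × 0.8 = 5.28°C, giving 19.86°C.
From 2900 m to 400 m (dry descent): warms by 9.7 × 2.5 = 24.25°C, giving 44.11°C.

44.11°C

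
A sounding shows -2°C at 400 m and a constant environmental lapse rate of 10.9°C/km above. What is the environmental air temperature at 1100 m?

-9.63°C

400–1100 m, environmental: Δz = 0.7 km ⇒ ΔT = -7.63°C; T = -9.63°C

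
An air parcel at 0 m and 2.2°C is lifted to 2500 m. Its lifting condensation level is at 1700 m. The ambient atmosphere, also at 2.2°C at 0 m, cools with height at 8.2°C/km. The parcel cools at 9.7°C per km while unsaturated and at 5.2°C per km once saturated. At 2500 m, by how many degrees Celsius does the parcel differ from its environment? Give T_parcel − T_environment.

Parcel:
  Dry to 1700 m: -9.7 × 1.7 km = -16.49°C, so T = -14.29°C.
  Saturated to 2500 m: -5.2 × 0.8 km = -4.16°C, so T = -18.45°C.
Environment:
  Environment to 2500 m: -8.2 × 2.5 km = -20.5°C, so T = -18.3°C.
T_parcel − T_env = -18.45 − (-18.3) = -0.15°C

-0.15°C (parcel cooler than environment)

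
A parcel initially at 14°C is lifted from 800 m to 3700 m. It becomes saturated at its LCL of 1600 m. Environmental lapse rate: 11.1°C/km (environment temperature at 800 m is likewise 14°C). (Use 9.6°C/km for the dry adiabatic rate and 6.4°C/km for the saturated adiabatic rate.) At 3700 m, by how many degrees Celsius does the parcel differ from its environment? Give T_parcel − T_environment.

+11.07°C (parcel warmer than environment)

Parcel:
  800–1600 m, dry: Δz = 0.8 km ⇒ ΔT = -7.68°C; T = 6.32°C
  1600–3700 m, saturated: Δz = 2.1 km ⇒ ΔT = -13.44°C; T = -7.12°C
Environment:
  800–3700 m, environment: Δz = 2.9 km ⇒ ΔT = -32.19°C; T = -18.19°C
T_parcel − T_env = -7.12 − (-18.19) = +11.07°C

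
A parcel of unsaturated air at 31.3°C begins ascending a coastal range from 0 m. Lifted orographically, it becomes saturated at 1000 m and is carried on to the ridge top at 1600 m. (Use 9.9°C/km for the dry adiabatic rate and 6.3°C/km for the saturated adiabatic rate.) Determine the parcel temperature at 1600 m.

17.62°C

0 → 1000 m (dry, 9.9°C/km): ΔT = -9.9 × 1 = -9.9°C → T = 21.4°C
1000 → 1600 m (saturated, 6.3°C/km): ΔT = -6.3 × 0.6 = -3.78°C → T = 17.62°C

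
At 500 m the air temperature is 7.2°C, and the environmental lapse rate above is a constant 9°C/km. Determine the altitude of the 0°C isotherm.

Height above start = (7.2 − 0) / 9 = 0.8 km
Altitude = 500 m + 800 m = 1300 m

1300 m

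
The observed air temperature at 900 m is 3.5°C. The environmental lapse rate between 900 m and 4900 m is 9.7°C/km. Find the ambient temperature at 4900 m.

-35.3°C

Environmental to 4900 m: -9.7 × 4 km = -38.8°C, so T = -35.3°C.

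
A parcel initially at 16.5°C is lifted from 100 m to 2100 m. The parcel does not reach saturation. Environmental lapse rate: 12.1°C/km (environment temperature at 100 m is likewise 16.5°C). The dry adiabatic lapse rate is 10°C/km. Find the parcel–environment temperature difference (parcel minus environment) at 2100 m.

Parcel:
  Dry to 2100 m: -10 × 2 km = -20°C, so T = -3.5°C.
Environment:
  Environment to 2100 m: -12.1 × 2 km = -24.2°C, so T = -7.7°C.
T_parcel − T_env = -3.5 − (-7.7) = +4.2°C

+4.2°C (parcel warmer than environment)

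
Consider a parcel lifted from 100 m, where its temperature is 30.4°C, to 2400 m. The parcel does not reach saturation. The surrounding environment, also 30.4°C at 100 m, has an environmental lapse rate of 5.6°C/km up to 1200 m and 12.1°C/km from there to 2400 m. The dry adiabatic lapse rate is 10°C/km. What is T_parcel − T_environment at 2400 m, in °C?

-2.32°C (parcel cooler than environment)

Parcel:
  100–2400 m, dry: Δz = 2.3 km ⇒ ΔT = -23°C; T = 7.4°C
Environment:
  100–1200 m, environment, lower layer: Δz = 1.1 km ⇒ ΔT = -6.16°C; T = 24.24°C
  1200–2400 m, environment, upper layer: Δz = 1.2 km ⇒ ΔT = -14.52°C; T = 9.72°C
T_parcel − T_env = 7.4 − 9.72 = -2.32°C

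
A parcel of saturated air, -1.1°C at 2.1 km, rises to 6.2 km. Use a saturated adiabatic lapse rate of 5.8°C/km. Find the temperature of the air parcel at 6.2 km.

-24.88°C

From 2100 m to 6200 m (saturated adiabatic): cools by 5.8 × 4.1 = 23.78°C, giving -24.88°C.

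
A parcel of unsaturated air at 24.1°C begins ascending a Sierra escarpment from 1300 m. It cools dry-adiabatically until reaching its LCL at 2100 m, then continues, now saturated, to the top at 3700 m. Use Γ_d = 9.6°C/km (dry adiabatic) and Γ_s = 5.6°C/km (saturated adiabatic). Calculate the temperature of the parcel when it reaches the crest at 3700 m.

7.46°C

From 1300 m to 2100 m (dry): cools by 9.6 × 0.8 = 7.68°C, giving 16.42°C.
From 2100 m to 3700 m (saturated): cools by 5.6 × 1.6 = 8.96°C, giving 7.46°C.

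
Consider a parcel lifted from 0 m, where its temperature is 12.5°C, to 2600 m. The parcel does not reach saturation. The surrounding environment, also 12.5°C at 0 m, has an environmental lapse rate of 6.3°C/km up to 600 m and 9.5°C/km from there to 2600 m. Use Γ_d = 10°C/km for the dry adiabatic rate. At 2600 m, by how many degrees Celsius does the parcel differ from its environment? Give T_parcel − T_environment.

Parcel:
  Dry to 2600 m: -10 × 2.6 km = -26°C, so T = -13.5°C.
Environment:
  Environment, lower layer to 600 m: -6.3 × 0.6 km = -3.78°C, so T = 8.72°C.
  Environment, upper layer to 2600 m: -9.5 × 2 km = -19°C, so T = -10.28°C.
T_parcel − T_env = -13.5 − (-10.28) = -3.22°C

-3.22°C (parcel cooler than environment)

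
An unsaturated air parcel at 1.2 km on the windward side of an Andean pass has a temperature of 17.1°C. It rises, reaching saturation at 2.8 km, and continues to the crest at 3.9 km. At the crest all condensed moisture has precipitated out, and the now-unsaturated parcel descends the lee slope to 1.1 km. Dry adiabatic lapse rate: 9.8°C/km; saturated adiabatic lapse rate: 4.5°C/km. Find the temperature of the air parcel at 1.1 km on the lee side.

23.91°C

1200–2800 m, dry: Δz = 1.6 km ⇒ ΔT = -15.68°C; T = 1.42°C
2800–3900 m, saturated: Δz = 1.1 km ⇒ ΔT = -4.95°C; T = -3.53°C
3900–1100 m, dry descent: Δz = 2.8 km ⇒ ΔT = +27.44°C; T = 23.91°C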